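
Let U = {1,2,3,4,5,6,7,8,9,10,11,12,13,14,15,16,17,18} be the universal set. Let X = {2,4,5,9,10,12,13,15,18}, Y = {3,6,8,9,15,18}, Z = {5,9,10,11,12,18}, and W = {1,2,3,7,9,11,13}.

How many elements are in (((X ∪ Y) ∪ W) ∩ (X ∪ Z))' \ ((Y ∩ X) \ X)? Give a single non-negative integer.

X ∪ Y = {2,3,4,5,6,8,9,10,12,13,15,18}
(X ∪ Y) ∪ W = {1,2,3,4,5,6,7,8,9,10,11,12,13,15,18}
X ∪ Z = {2,4,5,9,10,11,12,13,15,18}
((X ∪ Y) ∪ W) ∩ (X ∪ Z) = {2,4,5,9,10,11,12,13,15,18}
(((X ∪ Y) ∪ W) ∩ (X ∪ Z))' = {1,3,6,7,8,14,16,17}
Y ∩ X = {9,15,18}
(Y ∩ X) \ X = {}
(((X ∪ Y) ∪ W) ∩ (X ∪ Z))' \ ((Y ∩ X) \ X) = {1,3,6,7,8,14,16,17}
|(((X ∪ Y) ∪ W) ∩ (X ∪ Z))' \ ((Y ∩ X) \ X)| = 8

8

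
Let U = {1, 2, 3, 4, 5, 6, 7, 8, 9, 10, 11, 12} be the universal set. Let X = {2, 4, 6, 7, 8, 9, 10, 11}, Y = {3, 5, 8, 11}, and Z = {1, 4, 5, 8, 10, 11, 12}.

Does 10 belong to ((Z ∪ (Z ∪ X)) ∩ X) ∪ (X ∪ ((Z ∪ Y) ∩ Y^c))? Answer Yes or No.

Yes

10 ∈ Z and 10 ∈ X, so 10 ∈ Z ∪ X
10 ∈ Z and 10 ∈ (Z ∪ X), so 10 ∈ Z ∪ (Z ∪ X)
10 ∈ (Z ∪ (Z ∪ X)) and 10 ∈ X, so 10 ∈ (Z ∪ (Z ∪ X)) ∩ X
10 ∈ Z and 10 ∉ Y, so 10 ∈ Z ∪ Y
10 ∉ Y, so 10 ∈ Y^c
10 ∈ (Z ∪ Y) and 10 ∈ Y^c, so 10 ∈ (Z ∪ Y) ∩ Y^c
10 ∈ X and 10 ∈ ((Z ∪ Y) ∩ Y^c), so 10 ∈ X ∪ ((Z ∪ Y) ∩ Y^c)
10 ∈ ((Z ∪ (Z ∪ X)) ∩ X) and 10 ∈ (X ∪ ((Z ∪ Y) ∩ Y^c)), so 10 ∈ ((Z ∪ (Z ∪ X)) ∩ X) ∪ (X ∪ ((Z ∪ Y) ∩ Y^c))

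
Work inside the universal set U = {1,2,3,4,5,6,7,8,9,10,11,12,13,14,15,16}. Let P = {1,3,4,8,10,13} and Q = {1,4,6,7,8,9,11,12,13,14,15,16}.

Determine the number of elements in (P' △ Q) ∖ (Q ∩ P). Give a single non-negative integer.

P' = {2,5,6,7,9,11,12,14,15,16}
P' △ Q = {1,2,4,5,8,13}
Q ∩ P = {1,4,8,13}
(P' △ Q) ∖ (Q ∩ P) = {2,5}
|(P' △ Q) ∖ (Q ∩ P)| = 2

2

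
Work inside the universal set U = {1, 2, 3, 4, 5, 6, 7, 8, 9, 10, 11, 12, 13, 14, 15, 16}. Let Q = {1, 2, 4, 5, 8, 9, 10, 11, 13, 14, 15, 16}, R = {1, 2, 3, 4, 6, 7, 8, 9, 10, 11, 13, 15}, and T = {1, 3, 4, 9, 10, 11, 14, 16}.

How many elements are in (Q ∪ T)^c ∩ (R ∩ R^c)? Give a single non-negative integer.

Q ∪ T = {1, 2, 3, 4, 5, 8, 9, 10, 11, 13, 14, 15, 16}
(Q ∪ T)^c = {6, 7, 12}
R^c = {5, 12, 14, 16}
R ∩ R^c = {}
(Q ∪ T)^c ∩ (R ∩ R^c) = {}
|(Q ∪ T)^c ∩ (R ∩ R^c)| = 0

0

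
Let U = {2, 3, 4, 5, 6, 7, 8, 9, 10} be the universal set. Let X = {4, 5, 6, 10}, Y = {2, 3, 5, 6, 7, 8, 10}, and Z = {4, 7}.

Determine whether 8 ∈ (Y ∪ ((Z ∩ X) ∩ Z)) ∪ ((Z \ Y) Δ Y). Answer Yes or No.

Yes

8 ∉ Z and 8 ∉ X, so 8 ∉ Z ∩ X
8 ∉ (Z ∩ X) and 8 ∉ Z, so 8 ∉ (Z ∩ X) ∩ Z
8 ∈ Y and 8 ∉ ((Z ∩ X) ∩ Z), so 8 ∈ Y ∪ ((Z ∩ X) ∩ Z)
8 ∉ Z and 8 ∈ Y, so 8 ∉ Z \ Y
8 ∉ (Z \ Y) and 8 ∈ Y, so 8 ∈ (Z \ Y) Δ Y
8 ∈ (Y ∪ ((Z ∩ X) ∩ Z)) and 8 ∈ ((Z \ Y) Δ Y), so 8 ∈ (Y ∪ ((Z ∩ X) ∩ Z)) ∪ ((Z \ Y) Δ Y)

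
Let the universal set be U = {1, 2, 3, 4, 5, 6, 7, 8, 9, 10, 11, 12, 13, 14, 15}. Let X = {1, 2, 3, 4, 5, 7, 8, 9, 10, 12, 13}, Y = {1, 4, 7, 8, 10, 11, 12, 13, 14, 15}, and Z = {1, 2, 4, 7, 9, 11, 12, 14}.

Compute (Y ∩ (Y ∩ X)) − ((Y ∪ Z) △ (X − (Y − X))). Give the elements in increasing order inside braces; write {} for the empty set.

Y ∩ X = {1, 4, 7, 8, 10, 12, 13}
Y ∩ (Y ∩ X) = {1, 4, 7, 8, 10, 12, 13}
Y ∪ Z = {1, 2, 4, 7, 8, 9, 10, 11, 12, 13, 14, 15}
Y − X = {11, 14, 15}
X − (Y − X) = {1, 2, 3, 4, 5, 7, 8, 9, 10, 12, 13}
(Y ∪ Z) △ (X − (Y − X)) = {3, 5, 11, 14, 15}
(Y ∩ (Y ∩ X)) − ((Y ∪ Z) △ (X − (Y − X))) = {1, 4, 7, 8, 10, 12, 13}

{1, 4, 7, 8, 10, 12, 13}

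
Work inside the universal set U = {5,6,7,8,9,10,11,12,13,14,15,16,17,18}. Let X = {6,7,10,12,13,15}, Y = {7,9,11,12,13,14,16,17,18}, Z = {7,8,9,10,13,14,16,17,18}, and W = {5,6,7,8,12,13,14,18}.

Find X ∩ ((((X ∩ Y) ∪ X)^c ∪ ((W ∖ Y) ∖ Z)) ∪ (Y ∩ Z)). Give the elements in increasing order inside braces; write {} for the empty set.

X ∩ Y = {7,12,13}
(X ∩ Y) ∪ X = {6,7,10,12,13,15}
((X ∩ Y) ∪ X)^c = {5,8,9,11,14,16,17,18}
W ∖ Y = {5,6,8}
(W ∖ Y) ∖ Z = {5,6}
((X ∩ Y) ∪ X)^c ∪ ((W ∖ Y) ∖ Z) = {5,6,8,9,11,14,16,17,18}
Y ∩ Z = {7,9,13,14,16,17,18}
(((X ∩ Y) ∪ X)^c ∪ ((W ∖ Y) ∖ Z)) ∪ (Y ∩ Z) = {5,6,7,8,9,11,13,14,16,17,18}
X ∩ ((((X ∩ Y) ∪ X)^c ∪ ((W ∖ Y) ∖ Z)) ∪ (Y ∩ Z)) = {6,7,13}

{6,7,13}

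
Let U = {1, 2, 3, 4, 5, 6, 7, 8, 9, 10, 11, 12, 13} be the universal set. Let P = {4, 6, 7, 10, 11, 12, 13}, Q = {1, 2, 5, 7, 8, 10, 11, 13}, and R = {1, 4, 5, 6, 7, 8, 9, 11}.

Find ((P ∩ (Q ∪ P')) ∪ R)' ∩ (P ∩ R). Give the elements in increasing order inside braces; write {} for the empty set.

{}

P' = {1, 2, 3, 5, 8, 9}
Q ∪ P' = {1, 2, 3, 5, 7, 8, 9, 10, 11, 13}
P ∩ (Q ∪ P') = {7, 10, 11, 13}
(P ∩ (Q ∪ P')) ∪ R = {1, 4, 5, 6, 7, 8, 9, 10, 11, 13}
((P ∩ (Q ∪ P')) ∪ R)' = {2, 3, 12}
P ∩ R = {4, 6, 7, 11}
((P ∩ (Q ∪ P')) ∪ R)' ∩ (P ∩ R) = {}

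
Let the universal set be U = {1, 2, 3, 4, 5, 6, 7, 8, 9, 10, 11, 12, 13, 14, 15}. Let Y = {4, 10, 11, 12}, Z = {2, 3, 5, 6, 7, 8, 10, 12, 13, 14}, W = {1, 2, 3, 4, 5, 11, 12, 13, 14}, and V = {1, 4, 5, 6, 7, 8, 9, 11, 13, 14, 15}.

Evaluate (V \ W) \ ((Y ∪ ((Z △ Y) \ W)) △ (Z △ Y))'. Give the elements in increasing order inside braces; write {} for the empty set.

V \ W = {6, 7, 8, 9, 15}
Z △ Y = {2, 3, 4, 5, 6, 7, 8, 11, 13, 14}
(Z △ Y) \ W = {6, 7, 8}
Y ∪ ((Z △ Y) \ W) = {4, 6, 7, 8, 10, 11, 12}
(Y ∪ ((Z △ Y) \ W)) △ (Z △ Y) = {2, 3, 5, 10, 12, 13, 14}
((Y ∪ ((Z △ Y) \ W)) △ (Z △ Y))' = {1, 4, 6, 7, 8, 9, 11, 15}
(V \ W) \ ((Y ∪ ((Z △ Y) \ W)) △ (Z △ Y))' = {}

{}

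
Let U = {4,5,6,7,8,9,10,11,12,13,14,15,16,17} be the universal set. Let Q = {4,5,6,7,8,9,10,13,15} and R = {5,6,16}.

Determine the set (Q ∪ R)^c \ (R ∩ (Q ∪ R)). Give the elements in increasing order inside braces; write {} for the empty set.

Q ∪ R = {4,5,6,7,8,9,10,13,15,16}
(Q ∪ R)^c = {11,12,14,17}
R ∩ (Q ∪ R) = {5,6,16}
(Q ∪ R)^c \ (R ∩ (Q ∪ R)) = {11,12,14,17}

{11,12,14,17}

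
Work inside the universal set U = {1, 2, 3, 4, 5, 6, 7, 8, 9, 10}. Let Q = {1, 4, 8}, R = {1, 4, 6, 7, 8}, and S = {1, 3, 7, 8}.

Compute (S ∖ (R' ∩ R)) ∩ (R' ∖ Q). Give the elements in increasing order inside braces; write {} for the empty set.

R' = {2, 3, 5, 9, 10}
R' ∩ R = {}
S ∖ (R' ∩ R) = {1, 3, 7, 8}
R' ∖ Q = {2, 3, 5, 9, 10}
(S ∖ (R' ∩ R)) ∩ (R' ∖ Q) = {3}

{3}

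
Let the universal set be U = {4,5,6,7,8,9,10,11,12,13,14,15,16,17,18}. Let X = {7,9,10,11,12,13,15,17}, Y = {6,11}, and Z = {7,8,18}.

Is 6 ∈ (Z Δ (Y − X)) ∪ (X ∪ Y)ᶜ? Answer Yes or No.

6 ∈ Y and 6 ∉ X, so 6 ∈ Y − X
6 ∉ Z and 6 ∈ (Y − X), so 6 ∈ Z Δ (Y − X)
6 ∉ X and 6 ∈ Y, so 6 ∈ X ∪ Y
6 ∉ (X ∪ Y)ᶜ since 6 ∈ (X ∪ Y)
6 ∈ (Z Δ (Y − X)) and 6 ∉ (X ∪ Y)ᶜ, so 6 ∈ (Z Δ (Y − X)) ∪ (X ∪ Y)ᶜ

Yes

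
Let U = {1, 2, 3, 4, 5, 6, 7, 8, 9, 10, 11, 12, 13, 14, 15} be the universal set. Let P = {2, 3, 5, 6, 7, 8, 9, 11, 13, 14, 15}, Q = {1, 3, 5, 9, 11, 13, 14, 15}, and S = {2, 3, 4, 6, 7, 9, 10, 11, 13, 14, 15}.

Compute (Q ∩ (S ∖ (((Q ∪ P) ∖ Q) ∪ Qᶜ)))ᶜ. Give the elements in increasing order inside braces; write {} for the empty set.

Q ∪ P = {1, 2, 3, 5, 6, 7, 8, 9, 11, 13, 14, 15}
(Q ∪ P) ∖ Q = {2, 6, 7, 8}
Qᶜ = {2, 4, 6, 7, 8, 10, 12}
((Q ∪ P) ∖ Q) ∪ Qᶜ = {2, 4, 6, 7, 8, 10, 12}
S ∖ (((Q ∪ P) ∖ Q) ∪ Qᶜ) = {3, 9, 11, 13, 14, 15}
Q ∩ (S ∖ (((Q ∪ P) ∖ Q) ∪ Qᶜ)) = {3, 9, 11, 13, 14, 15}
(Q ∩ (S ∖ (((Q ∪ P) ∖ Q) ∪ Qᶜ)))ᶜ = {1, 2, 4, 5, 6, 7, 8, 10, 12}

{1, 2, 4, 5, 6, 7, 8, 10, 12}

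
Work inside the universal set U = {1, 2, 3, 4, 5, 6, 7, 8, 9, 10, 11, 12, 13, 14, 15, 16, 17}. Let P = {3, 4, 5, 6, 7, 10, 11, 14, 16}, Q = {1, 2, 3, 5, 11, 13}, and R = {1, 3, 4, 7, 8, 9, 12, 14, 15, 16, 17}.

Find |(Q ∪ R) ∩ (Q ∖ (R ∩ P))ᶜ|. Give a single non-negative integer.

10

Q ∪ R = {1, 2, 3, 4, 5, 7, 8, 9, 11, 12, 13, 14, 15, 16, 17}
R ∩ P = {3, 4, 7, 14, 16}
Q ∖ (R ∩ P) = {1, 2, 5, 11, 13}
(Q ∖ (R ∩ P))ᶜ = {3, 4, 6, 7, 8, 9, 10, 12, 14, 15, 16, 17}
(Q ∪ R) ∩ (Q ∖ (R ∩ P))ᶜ = {3, 4, 7, 8, 9, 12, 14, 15, 16, 17}
|(Q ∪ R) ∩ (Q ∖ (R ∩ P))ᶜ| = 10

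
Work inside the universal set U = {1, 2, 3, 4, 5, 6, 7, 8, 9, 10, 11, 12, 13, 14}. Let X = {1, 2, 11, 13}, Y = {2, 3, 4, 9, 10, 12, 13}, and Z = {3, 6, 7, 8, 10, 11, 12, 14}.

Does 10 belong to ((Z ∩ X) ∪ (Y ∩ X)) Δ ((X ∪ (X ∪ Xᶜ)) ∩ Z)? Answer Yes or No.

Yes

10 ∈ Z and 10 ∉ X, so 10 ∉ Z ∩ X
10 ∈ Y and 10 ∉ X, so 10 ∉ Y ∩ X
10 ∉ (Z ∩ X) and 10 ∉ (Y ∩ X), so 10 ∉ (Z ∩ X) ∪ (Y ∩ X)
10 ∉ X, so 10 ∈ Xᶜ
10 ∉ X and 10 ∈ Xᶜ, so 10 ∈ X ∪ Xᶜ
10 ∉ X and 10 ∈ (X ∪ Xᶜ), so 10 ∈ X ∪ (X ∪ Xᶜ)
10 ∈ (X ∪ (X ∪ Xᶜ)) and 10 ∈ Z, so 10 ∈ (X ∪ (X ∪ Xᶜ)) ∩ Z
10 ∉ ((Z ∩ X) ∪ (Y ∩ X)) and 10 ∈ ((X ∪ (X ∪ Xᶜ)) ∩ Z), so 10 ∈ ((Z ∩ X) ∪ (Y ∩ X)) Δ ((X ∪ (X ∪ Xᶜ)) ∩ Z)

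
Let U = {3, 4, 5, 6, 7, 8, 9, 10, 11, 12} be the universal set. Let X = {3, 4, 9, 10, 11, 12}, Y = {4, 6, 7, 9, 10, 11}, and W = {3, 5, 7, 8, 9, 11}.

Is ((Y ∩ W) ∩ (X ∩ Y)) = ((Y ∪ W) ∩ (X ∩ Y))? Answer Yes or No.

No

Y ∩ W = {7, 9, 11}
X ∩ Y = {4, 9, 10, 11}
(Y ∩ W) ∩ (X ∩ Y) = {9, 11}
Y ∪ W = {3, 4, 5, 6, 7, 8, 9, 10, 11}
(Y ∪ W) ∩ (X ∩ Y) = {4, 9, 10, 11}
4 ∈ (Y ∪ W) ∩ (X ∩ Y) but 4 ∉ (Y ∩ W) ∩ (X ∩ Y), so they differ.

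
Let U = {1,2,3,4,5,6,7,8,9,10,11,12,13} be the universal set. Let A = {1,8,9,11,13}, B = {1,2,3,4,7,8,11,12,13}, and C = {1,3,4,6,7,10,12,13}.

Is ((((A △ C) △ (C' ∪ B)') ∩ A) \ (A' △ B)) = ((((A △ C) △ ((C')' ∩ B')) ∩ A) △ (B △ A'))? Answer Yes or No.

No

A △ C = {3,4,6,7,8,9,10,11,12}
C' = {2,5,8,9,11}
C' ∪ B = {1,2,3,4,5,7,8,9,11,12,13}
(C' ∪ B)' = {6,10}
(A △ C) △ (C' ∪ B)' = {3,4,7,8,9,11,12}
((A △ C) △ (C' ∪ B)') ∩ A = {8,9,11}
A' = {2,3,4,5,6,7,10,12}
A' △ B = {1,5,6,8,10,11,13}
(((A △ C) △ (C' ∪ B)') ∩ A) \ (A' △ B) = {9}
(C')' = {1,3,4,6,7,10,12,13}
B' = {5,6,9,10}
(C')' ∩ B' = {6,10}
(A △ C) △ ((C')' ∩ B') = {3,4,7,8,9,11,12}
((A △ C) △ ((C')' ∩ B')) ∩ A = {8,9,11}
B △ A' = {1,5,6,8,10,11,13}
(((A △ C) △ ((C')' ∩ B')) ∩ A) △ (B △ A') = {1,5,6,9,10,13}
1 ∈ (((A △ C) △ ((C')' ∩ B')) ∩ A) △ (B △ A') but 1 ∉ (((A △ C) △ (C' ∪ B)') ∩ A) \ (A' △ B), so they differ.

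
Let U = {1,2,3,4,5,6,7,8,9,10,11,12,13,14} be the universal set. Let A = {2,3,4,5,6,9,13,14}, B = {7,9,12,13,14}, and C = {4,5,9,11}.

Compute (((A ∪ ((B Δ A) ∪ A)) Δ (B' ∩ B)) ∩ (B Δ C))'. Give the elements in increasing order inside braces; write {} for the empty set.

B Δ A = {2,3,4,5,6,7,12}
(B Δ A) ∪ A = {2,3,4,5,6,7,9,12,13,14}
A ∪ ((B Δ A) ∪ A) = {2,3,4,5,6,7,9,12,13,14}
B' = {1,2,3,4,5,6,8,10,11}
B' ∩ B = {}
(A ∪ ((B Δ A) ∪ A)) Δ (B' ∩ B) = {2,3,4,5,6,7,9,12,13,14}
B Δ C = {4,5,7,11,12,13,14}
((A ∪ ((B Δ A) ∪ A)) Δ (B' ∩ B)) ∩ (B Δ C) = {4,5,7,12,13,14}
(((A ∪ ((B Δ A) ∪ A)) Δ (B' ∩ B)) ∩ (B Δ C))' = {1,2,3,6,8,9,10,11}

{1,2,3,6,8,9,10,11}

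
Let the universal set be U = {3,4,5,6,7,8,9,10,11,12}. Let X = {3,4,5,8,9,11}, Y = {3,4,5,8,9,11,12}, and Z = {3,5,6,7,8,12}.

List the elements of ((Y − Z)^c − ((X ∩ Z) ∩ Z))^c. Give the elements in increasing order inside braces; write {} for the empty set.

{3,4,5,8,9,11}

Y − Z = {4,9,11}
(Y − Z)^c = {3,5,6,7,8,10,12}
X ∩ Z = {3,5,8}
(X ∩ Z) ∩ Z = {3,5,8}
(Y − Z)^c − ((X ∩ Z) ∩ Z) = {6,7,10,12}
((Y − Z)^c − ((X ∩ Z) ∩ Z))^c = {3,4,5,8,9,11}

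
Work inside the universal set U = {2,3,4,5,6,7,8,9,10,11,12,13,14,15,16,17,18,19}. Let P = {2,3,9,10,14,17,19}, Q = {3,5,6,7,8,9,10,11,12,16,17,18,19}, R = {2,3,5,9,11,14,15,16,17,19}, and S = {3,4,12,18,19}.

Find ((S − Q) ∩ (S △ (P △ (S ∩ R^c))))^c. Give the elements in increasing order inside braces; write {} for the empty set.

{2,3,4,5,6,7,8,9,10,11,12,13,14,15,16,17,18,19}

S − Q = {4}
R^c = {4,6,7,8,10,12,13,18}
S ∩ R^c = {4,12,18}
P △ (S ∩ R^c) = {2,3,4,9,10,12,14,17,18,19}
S △ (P △ (S ∩ R^c)) = {2,9,10,14,17}
(S − Q) ∩ (S △ (P △ (S ∩ R^c))) = {}
((S − Q) ∩ (S △ (P △ (S ∩ R^c))))^c = {2,3,4,5,6,7,8,9,10,11,12,13,14,15,16,17,18,19}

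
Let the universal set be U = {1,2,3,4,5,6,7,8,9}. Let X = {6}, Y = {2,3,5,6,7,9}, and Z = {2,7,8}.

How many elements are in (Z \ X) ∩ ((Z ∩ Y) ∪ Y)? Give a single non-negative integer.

Z \ X = {2,7,8}
Z ∩ Y = {2,7}
(Z ∩ Y) ∪ Y = {2,3,5,6,7,9}
(Z \ X) ∩ ((Z ∩ Y) ∪ Y) = {2,7}
|(Z \ X) ∩ ((Z ∩ Y) ∪ Y)| = 2

2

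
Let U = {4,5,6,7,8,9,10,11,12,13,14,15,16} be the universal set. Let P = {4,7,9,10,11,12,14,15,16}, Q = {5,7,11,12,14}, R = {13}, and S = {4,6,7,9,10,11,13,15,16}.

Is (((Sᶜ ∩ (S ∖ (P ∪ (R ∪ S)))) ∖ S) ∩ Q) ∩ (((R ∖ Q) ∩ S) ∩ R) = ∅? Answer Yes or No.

Sᶜ = {5,8,12,14}
R ∪ S = {4,6,7,9,10,11,13,15,16}
P ∪ (R ∪ S) = {4,6,7,9,10,11,12,13,14,15,16}
S ∖ (P ∪ (R ∪ S)) = {}
Sᶜ ∩ (S ∖ (P ∪ (R ∪ S))) = {}
(Sᶜ ∩ (S ∖ (P ∪ (R ∪ S)))) ∖ S = {}
((Sᶜ ∩ (S ∖ (P ∪ (R ∪ S)))) ∖ S) ∩ Q = {}
R ∖ Q = {13}
(R ∖ Q) ∩ S = {13}
((R ∖ Q) ∩ S) ∩ R = {13}
{} and {13} share no elements.

Yes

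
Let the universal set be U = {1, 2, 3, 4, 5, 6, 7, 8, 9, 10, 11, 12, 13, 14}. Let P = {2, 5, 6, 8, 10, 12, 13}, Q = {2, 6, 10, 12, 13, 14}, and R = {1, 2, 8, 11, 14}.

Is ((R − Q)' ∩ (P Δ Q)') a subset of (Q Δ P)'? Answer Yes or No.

R − Q = {1, 8, 11}
(R − Q)' = {2, 3, 4, 5, 6, 7, 9, 10, 12, 13, 14}
P Δ Q = {5, 8, 14}
(P Δ Q)' = {1, 2, 3, 4, 6, 7, 9, 10, 11, 12, 13}
(R − Q)' ∩ (P Δ Q)' = {2, 3, 4, 6, 7, 9, 10, 12, 13}
Q Δ P = {5, 8, 14}
(Q Δ P)' = {1, 2, 3, 4, 6, 7, 9, 10, 11, 12, 13}
Every element of {2, 3, 4, 6, 7, 9, 10, 12, 13} is in {1, 2, 3, 4, 6, 7, 9, 10, 11, 12, 13}, so (R − Q)' ∩ (P Δ Q)' ⊆ (Q Δ P)'.

Yes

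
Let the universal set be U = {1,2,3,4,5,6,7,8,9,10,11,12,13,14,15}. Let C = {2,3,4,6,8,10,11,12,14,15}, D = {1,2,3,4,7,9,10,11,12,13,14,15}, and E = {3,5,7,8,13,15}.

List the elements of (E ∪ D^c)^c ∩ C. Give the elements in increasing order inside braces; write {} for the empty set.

D^c = {5,6,8}
E ∪ D^c = {3,5,6,7,8,13,15}
(E ∪ D^c)^c = {1,2,4,9,10,11,12,14}
(E ∪ D^c)^c ∩ C = {2,4,10,11,12,14}

{2,4,10,11,12,14}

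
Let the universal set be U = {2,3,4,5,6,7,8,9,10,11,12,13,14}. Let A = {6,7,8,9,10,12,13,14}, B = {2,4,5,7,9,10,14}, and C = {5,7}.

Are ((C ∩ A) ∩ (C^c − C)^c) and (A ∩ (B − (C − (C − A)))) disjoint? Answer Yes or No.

C ∩ A = {7}
C^c = {2,3,4,6,8,9,10,11,12,13,14}
C^c − C = {2,3,4,6,8,9,10,11,12,13,14}
(C^c − C)^c = {5,7}
(C ∩ A) ∩ (C^c − C)^c = {7}
C − A = {5}
C − (C − A) = {7}
B − (C − (C − A)) = {2,4,5,9,10,14}
A ∩ (B − (C − (C − A))) = {9,10,14}
{7} and {9,10,14} share no elements.

Yes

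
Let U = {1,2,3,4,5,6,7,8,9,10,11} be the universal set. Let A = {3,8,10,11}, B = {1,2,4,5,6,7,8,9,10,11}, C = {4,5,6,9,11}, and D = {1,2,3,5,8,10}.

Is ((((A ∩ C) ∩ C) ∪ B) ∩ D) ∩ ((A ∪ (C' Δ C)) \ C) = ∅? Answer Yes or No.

No

A ∩ C = {11}
(A ∩ C) ∩ C = {11}
((A ∩ C) ∩ C) ∪ B = {1,2,4,5,6,7,8,9,10,11}
(((A ∩ C) ∩ C) ∪ B) ∩ D = {1,2,5,8,10}
C' = {1,2,3,7,8,10}
C' Δ C = {1,2,3,4,5,6,7,8,9,10,11}
A ∪ (C' Δ C) = {1,2,3,4,5,6,7,8,9,10,11}
(A ∪ (C' Δ C)) \ C = {1,2,3,7,8,10}
1 lies in both, so they are not disjoint.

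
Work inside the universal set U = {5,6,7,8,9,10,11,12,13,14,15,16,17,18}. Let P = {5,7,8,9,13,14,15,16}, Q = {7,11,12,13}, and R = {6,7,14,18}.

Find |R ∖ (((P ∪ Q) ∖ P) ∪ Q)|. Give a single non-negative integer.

P ∪ Q = {5,7,8,9,11,12,13,14,15,16}
(P ∪ Q) ∖ P = {11,12}
((P ∪ Q) ∖ P) ∪ Q = {7,11,12,13}
R ∖ (((P ∪ Q) ∖ P) ∪ Q) = {6,14,18}
|R ∖ (((P ∪ Q) ∖ P) ∪ Q)| = 3

3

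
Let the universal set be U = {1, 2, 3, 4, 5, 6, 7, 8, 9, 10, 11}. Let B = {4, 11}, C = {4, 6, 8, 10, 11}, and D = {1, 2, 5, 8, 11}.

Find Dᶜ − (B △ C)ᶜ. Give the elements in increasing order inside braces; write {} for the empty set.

Dᶜ = {3, 4, 6, 7, 9, 10}
B △ C = {6, 8, 10}
(B △ C)ᶜ = {1, 2, 3, 4, 5, 7, 9, 11}
Dᶜ − (B △ C)ᶜ = {6, 10}

{6, 10}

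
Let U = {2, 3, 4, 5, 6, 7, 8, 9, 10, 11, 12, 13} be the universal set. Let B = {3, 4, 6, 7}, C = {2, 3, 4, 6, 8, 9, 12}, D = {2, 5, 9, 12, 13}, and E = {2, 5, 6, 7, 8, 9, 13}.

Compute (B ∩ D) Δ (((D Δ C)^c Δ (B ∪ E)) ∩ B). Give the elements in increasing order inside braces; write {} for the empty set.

{3, 4, 6}

B ∩ D = {}
D Δ C = {3, 4, 5, 6, 8, 13}
(D Δ C)^c = {2, 7, 9, 10, 11, 12}
B ∪ E = {2, 3, 4, 5, 6, 7, 8, 9, 13}
(D Δ C)^c Δ (B ∪ E) = {3, 4, 5, 6, 8, 10, 11, 12, 13}
((D Δ C)^c Δ (B ∪ E)) ∩ B = {3, 4, 6}
(B ∩ D) Δ (((D Δ C)^c Δ (B ∪ E)) ∩ B) = {3, 4, 6}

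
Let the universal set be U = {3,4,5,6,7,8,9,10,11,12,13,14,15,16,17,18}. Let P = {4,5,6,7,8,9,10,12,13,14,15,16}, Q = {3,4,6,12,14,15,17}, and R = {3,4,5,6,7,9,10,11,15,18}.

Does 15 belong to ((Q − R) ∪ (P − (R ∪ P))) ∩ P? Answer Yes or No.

15 ∈ Q and 15 ∈ R, so 15 ∉ Q − R
15 ∈ R and 15 ∈ P, so 15 ∈ R ∪ P
15 ∈ P and 15 ∈ (R ∪ P), so 15 ∉ P − (R ∪ P)
15 ∉ (Q − R) and 15 ∉ (P − (R ∪ P)), so 15 ∉ (Q − R) ∪ (P − (R ∪ P))
15 ∉ ((Q − R) ∪ (P − (R ∪ P))) and 15 ∈ P, so 15 ∉ ((Q − R) ∪ (P − (R ∪ P))) ∩ P

No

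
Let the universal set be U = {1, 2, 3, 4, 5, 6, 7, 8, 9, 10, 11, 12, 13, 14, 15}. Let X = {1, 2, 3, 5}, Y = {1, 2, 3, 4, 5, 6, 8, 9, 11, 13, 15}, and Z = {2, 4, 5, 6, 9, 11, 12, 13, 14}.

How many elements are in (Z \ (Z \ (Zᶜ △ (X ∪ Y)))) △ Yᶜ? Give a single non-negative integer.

Zᶜ = {1, 3, 7, 8, 10, 15}
X ∪ Y = {1, 2, 3, 4, 5, 6, 8, 9, 11, 13, 15}
Zᶜ △ (X ∪ Y) = {2, 4, 5, 6, 7, 9, 10, 11, 13}
Z \ (Zᶜ △ (X ∪ Y)) = {12, 14}
Z \ (Z \ (Zᶜ △ (X ∪ Y))) = {2, 4, 5, 6, 9, 11, 13}
Yᶜ = {7, 10, 12, 14}
(Z \ (Z \ (Zᶜ △ (X ∪ Y)))) △ Yᶜ = {2, 4, 5, 6, 7, 9, 10, 11, 12, 13, 14}
|(Z \ (Z \ (Zᶜ △ (X ∪ Y)))) △ Yᶜ| = 11

11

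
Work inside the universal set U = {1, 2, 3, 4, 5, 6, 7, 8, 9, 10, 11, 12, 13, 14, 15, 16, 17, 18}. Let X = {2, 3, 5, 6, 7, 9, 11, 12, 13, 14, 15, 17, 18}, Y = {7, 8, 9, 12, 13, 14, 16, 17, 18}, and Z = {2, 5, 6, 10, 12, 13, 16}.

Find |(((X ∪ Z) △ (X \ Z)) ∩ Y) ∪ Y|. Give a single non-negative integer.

9

X ∪ Z = {2, 3, 5, 6, 7, 9, 10, 11, 12, 13, 14, 15, 16, 17, 18}
X \ Z = {3, 7, 9, 11, 14, 15, 17, 18}
(X ∪ Z) △ (X \ Z) = {2, 5, 6, 10, 12, 13, 16}
((X ∪ Z) △ (X \ Z)) ∩ Y = {12, 13, 16}
(((X ∪ Z) △ (X \ Z)) ∩ Y) ∪ Y = {7, 8, 9, 12, 13, 14, 16, 17, 18}
|(((X ∪ Z) △ (X \ Z)) ∩ Y) ∪ Y| = 9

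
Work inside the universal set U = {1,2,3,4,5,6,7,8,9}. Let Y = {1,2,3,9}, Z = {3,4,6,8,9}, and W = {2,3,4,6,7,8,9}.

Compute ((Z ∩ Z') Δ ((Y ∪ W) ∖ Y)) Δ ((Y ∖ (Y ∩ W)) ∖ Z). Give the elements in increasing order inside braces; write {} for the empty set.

Z' = {1,2,5,7}
Z ∩ Z' = {}
Y ∪ W = {1,2,3,4,6,7,8,9}
(Y ∪ W) ∖ Y = {4,6,7,8}
(Z ∩ Z') Δ ((Y ∪ W) ∖ Y) = {4,6,7,8}
Y ∩ W = {2,3,9}
Y ∖ (Y ∩ W) = {1}
(Y ∖ (Y ∩ W)) ∖ Z = {1}
((Z ∩ Z') Δ ((Y ∪ W) ∖ Y)) Δ ((Y ∖ (Y ∩ W)) ∖ Z) = {1,4,6,7,8}

{1,4,6,7,8}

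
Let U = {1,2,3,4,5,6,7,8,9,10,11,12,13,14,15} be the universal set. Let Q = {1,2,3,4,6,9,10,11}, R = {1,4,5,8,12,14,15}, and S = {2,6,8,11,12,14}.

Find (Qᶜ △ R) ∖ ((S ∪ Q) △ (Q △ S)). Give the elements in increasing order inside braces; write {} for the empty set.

{1,4,7,13}

Qᶜ = {5,7,8,12,13,14,15}
Qᶜ △ R = {1,4,7,13}
S ∪ Q = {1,2,3,4,6,8,9,10,11,12,14}
Q △ S = {1,3,4,8,9,10,12,14}
(S ∪ Q) △ (Q △ S) = {2,6,11}
(Qᶜ △ R) ∖ ((S ∪ Q) △ (Q △ S)) = {1,4,7,13}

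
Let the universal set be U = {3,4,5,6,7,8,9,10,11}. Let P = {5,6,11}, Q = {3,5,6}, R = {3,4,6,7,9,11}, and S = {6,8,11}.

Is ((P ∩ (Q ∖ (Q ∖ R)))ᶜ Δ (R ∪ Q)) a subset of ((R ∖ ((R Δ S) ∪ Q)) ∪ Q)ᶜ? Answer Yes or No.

No

Q ∖ R = {5}
Q ∖ (Q ∖ R) = {3,6}
P ∩ (Q ∖ (Q ∖ R)) = {6}
(P ∩ (Q ∖ (Q ∖ R)))ᶜ = {3,4,5,7,8,9,10,11}
R ∪ Q = {3,4,5,6,7,9,11}
(P ∩ (Q ∖ (Q ∖ R)))ᶜ Δ (R ∪ Q) = {6,8,10}
R Δ S = {3,4,7,8,9}
(R Δ S) ∪ Q = {3,4,5,6,7,8,9}
R ∖ ((R Δ S) ∪ Q) = {11}
(R ∖ ((R Δ S) ∪ Q)) ∪ Q = {3,5,6,11}
((R ∖ ((R Δ S) ∪ Q)) ∪ Q)ᶜ = {4,7,8,9,10}
6 ∈ (P ∩ (Q ∖ (Q ∖ R)))ᶜ Δ (R ∪ Q) but 6 ∉ ((R ∖ ((R Δ S) ∪ Q)) ∪ Q)ᶜ, so the inclusion fails.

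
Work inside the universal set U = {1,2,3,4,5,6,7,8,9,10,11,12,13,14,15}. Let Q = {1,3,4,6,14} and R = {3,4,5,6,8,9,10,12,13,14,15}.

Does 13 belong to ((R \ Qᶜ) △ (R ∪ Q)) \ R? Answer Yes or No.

13 ∉ Q, so 13 ∈ Qᶜ
13 ∈ R and 13 ∈ Qᶜ, so 13 ∉ R \ Qᶜ
13 ∈ R and 13 ∉ Q, so 13 ∈ R ∪ Q
13 ∉ (R \ Qᶜ) and 13 ∈ (R ∪ Q), so 13 ∈ (R \ Qᶜ) △ (R ∪ Q)
13 ∈ ((R \ Qᶜ) △ (R ∪ Q)) and 13 ∈ R, so 13 ∉ ((R \ Qᶜ) △ (R ∪ Q)) \ R

No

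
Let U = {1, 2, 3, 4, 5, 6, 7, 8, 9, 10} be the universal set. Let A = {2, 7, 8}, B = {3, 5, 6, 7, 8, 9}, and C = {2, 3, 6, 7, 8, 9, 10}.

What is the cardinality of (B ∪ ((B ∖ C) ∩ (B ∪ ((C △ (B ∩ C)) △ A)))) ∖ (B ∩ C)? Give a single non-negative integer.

B ∖ C = {5}
B ∩ C = {3, 6, 7, 8, 9}
C △ (B ∩ C) = {2, 10}
(C △ (B ∩ C)) △ A = {7, 8, 10}
B ∪ ((C △ (B ∩ C)) △ A) = {3, 5, 6, 7, 8, 9, 10}
(B ∖ C) ∩ (B ∪ ((C △ (B ∩ C)) △ A)) = {5}
B ∪ ((B ∖ C) ∩ (B ∪ ((C △ (B ∩ C)) △ A))) = {3, 5, 6, 7, 8, 9}
(B ∪ ((B ∖ C) ∩ (B ∪ ((C △ (B ∩ C)) △ A)))) ∖ (B ∩ C) = {5}
|(B ∪ ((B ∖ C) ∩ (B ∪ ((C △ (B ∩ C)) △ A)))) ∖ (B ∩ C)| = 1

1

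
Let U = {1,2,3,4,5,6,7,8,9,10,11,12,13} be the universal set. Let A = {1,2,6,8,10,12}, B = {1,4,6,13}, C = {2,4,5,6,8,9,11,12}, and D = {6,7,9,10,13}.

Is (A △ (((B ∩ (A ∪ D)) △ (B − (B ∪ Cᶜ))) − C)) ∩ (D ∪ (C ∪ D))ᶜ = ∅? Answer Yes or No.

Yes

A ∪ D = {1,2,6,7,8,9,10,12,13}
B ∩ (A ∪ D) = {1,6,13}
Cᶜ = {1,3,7,10,13}
B ∪ Cᶜ = {1,3,4,6,7,10,13}
B − (B ∪ Cᶜ) = {}
(B ∩ (A ∪ D)) △ (B − (B ∪ Cᶜ)) = {1,6,13}
((B ∩ (A ∪ D)) △ (B − (B ∪ Cᶜ))) − C = {1,13}
A △ (((B ∩ (A ∪ D)) △ (B − (B ∪ Cᶜ))) − C) = {2,6,8,10,12,13}
C ∪ D = {2,4,5,6,7,8,9,10,11,12,13}
D ∪ (C ∪ D) = {2,4,5,6,7,8,9,10,11,12,13}
(D ∪ (C ∪ D))ᶜ = {1,3}
{2,6,8,10,12,13} and {1,3} share no elements.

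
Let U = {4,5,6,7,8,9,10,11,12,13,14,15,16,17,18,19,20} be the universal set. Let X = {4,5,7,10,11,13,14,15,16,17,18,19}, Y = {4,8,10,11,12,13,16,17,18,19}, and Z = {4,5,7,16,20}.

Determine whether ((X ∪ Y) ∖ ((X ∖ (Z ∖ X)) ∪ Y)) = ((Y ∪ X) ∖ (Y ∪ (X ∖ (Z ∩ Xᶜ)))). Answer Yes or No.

X ∪ Y = {4,5,7,8,10,11,12,13,14,15,16,17,18,19}
Z ∖ X = {20}
X ∖ (Z ∖ X) = {4,5,7,10,11,13,14,15,16,17,18,19}
(X ∖ (Z ∖ X)) ∪ Y = {4,5,7,8,10,11,12,13,14,15,16,17,18,19}
(X ∪ Y) ∖ ((X ∖ (Z ∖ X)) ∪ Y) = {}
Y ∪ X = {4,5,7,8,10,11,12,13,14,15,16,17,18,19}
Xᶜ = {6,8,9,12,20}
Z ∩ Xᶜ = {20}
X ∖ (Z ∩ Xᶜ) = {4,5,7,10,11,13,14,15,16,17,18,19}
Y ∪ (X ∖ (Z ∩ Xᶜ)) = {4,5,7,8,10,11,12,13,14,15,16,17,18,19}
(Y ∪ X) ∖ (Y ∪ (X ∖ (Z ∩ Xᶜ))) = {}
Both equal {}, so (X ∪ Y) ∖ ((X ∖ (Z ∖ X)) ∪ Y) = (Y ∪ X) ∖ (Y ∪ (X ∖ (Z ∩ Xᶜ))).

Yes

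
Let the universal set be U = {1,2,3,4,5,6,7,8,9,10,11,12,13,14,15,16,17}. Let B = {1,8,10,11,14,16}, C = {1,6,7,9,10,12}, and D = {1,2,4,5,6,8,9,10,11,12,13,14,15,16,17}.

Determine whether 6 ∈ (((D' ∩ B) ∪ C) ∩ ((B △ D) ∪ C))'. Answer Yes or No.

6 ∈ D, so 6 ∉ D'
6 ∉ D' and 6 ∉ B, so 6 ∉ D' ∩ B
6 ∉ (D' ∩ B) and 6 ∈ C, so 6 ∈ (D' ∩ B) ∪ C
6 ∉ B and 6 ∈ D, so 6 ∈ B △ D
6 ∈ (B △ D) and 6 ∈ C, so 6 ∈ (B △ D) ∪ C
6 ∈ ((D' ∩ B) ∪ C) and 6 ∈ ((B △ D) ∪ C), so 6 ∈ ((D' ∩ B) ∪ C) ∩ ((B △ D) ∪ C)
6 ∉ (((D' ∩ B) ∪ C) ∩ ((B △ D) ∪ C))' since 6 ∈ (((D' ∩ B) ∪ C) ∩ ((B △ D) ∪ C))

No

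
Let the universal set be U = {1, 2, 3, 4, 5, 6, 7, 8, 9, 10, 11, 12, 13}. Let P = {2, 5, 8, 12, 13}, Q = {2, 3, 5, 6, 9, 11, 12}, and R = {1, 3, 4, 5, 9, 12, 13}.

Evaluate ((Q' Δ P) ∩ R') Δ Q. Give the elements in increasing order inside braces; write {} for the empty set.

{3, 5, 6, 7, 9, 10, 11, 12}

Q' = {1, 4, 7, 8, 10, 13}
Q' Δ P = {1, 2, 4, 5, 7, 10, 12}
R' = {2, 6, 7, 8, 10, 11}
(Q' Δ P) ∩ R' = {2, 7, 10}
((Q' Δ P) ∩ R') Δ Q = {3, 5, 6, 7, 9, 10, 11, 12}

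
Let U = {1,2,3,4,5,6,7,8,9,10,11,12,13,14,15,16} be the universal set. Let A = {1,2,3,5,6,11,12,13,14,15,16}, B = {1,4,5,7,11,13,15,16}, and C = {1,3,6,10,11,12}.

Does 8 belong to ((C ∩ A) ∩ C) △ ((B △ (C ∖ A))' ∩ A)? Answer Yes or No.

No

8 ∉ C and 8 ∉ A, so 8 ∉ C ∩ A
8 ∉ (C ∩ A) and 8 ∉ C, so 8 ∉ (C ∩ A) ∩ C
8 ∉ C and 8 ∉ A, so 8 ∉ C ∖ A
8 ∉ B and 8 ∉ (C ∖ A), so 8 ∉ B △ (C ∖ A)
8 ∈ (B △ (C ∖ A))' since 8 ∉ (B △ (C ∖ A))
8 ∈ (B △ (C ∖ A))' and 8 ∉ A, so 8 ∉ (B △ (C ∖ A))' ∩ A
8 ∉ ((C ∩ A) ∩ C) and 8 ∉ ((B △ (C ∖ A))' ∩ A), so 8 ∉ ((C ∩ A) ∩ C) △ ((B △ (C ∖ A))' ∩ A)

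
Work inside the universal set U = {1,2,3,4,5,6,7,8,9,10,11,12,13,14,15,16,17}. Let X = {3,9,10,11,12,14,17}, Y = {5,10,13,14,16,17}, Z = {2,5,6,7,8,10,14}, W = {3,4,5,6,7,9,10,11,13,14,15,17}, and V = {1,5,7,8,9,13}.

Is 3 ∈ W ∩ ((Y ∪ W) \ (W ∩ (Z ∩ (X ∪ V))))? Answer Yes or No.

Yes

3 ∉ Y and 3 ∈ W, so 3 ∈ Y ∪ W
3 ∈ X and 3 ∉ V, so 3 ∈ X ∪ V
3 ∉ Z and 3 ∈ (X ∪ V), so 3 ∉ Z ∩ (X ∪ V)
3 ∈ W and 3 ∉ (Z ∩ (X ∪ V)), so 3 ∉ W ∩ (Z ∩ (X ∪ V))
3 ∈ (Y ∪ W) and 3 ∉ (W ∩ (Z ∩ (X ∪ V))), so 3 ∈ (Y ∪ W) \ (W ∩ (Z ∩ (X ∪ V)))
3 ∈ W and 3 ∈ ((Y ∪ W) \ (W ∩ (Z ∩ (X ∪ V)))), so 3 ∈ W ∩ ((Y ∪ W) \ (W ∩ (Z ∩ (X ∪ V))))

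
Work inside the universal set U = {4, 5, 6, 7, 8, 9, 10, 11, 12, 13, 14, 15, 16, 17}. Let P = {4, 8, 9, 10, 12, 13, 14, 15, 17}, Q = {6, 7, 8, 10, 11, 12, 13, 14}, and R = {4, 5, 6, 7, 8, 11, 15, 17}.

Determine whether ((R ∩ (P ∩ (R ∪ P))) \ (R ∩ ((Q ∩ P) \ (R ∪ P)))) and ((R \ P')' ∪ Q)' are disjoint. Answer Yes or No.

R ∪ P = {4, 5, 6, 7, 8, 9, 10, 11, 12, 13, 14, 15, 17}
P ∩ (R ∪ P) = {4, 8, 9, 10, 12, 13, 14, 15, 17}
R ∩ (P ∩ (R ∪ P)) = {4, 8, 15, 17}
Q ∩ P = {8, 10, 12, 13, 14}
(Q ∩ P) \ (R ∪ P) = {}
R ∩ ((Q ∩ P) \ (R ∪ P)) = {}
(R ∩ (P ∩ (R ∪ P))) \ (R ∩ ((Q ∩ P) \ (R ∪ P))) = {4, 8, 15, 17}
P' = {5, 6, 7, 11, 16}
R \ P' = {4, 8, 15, 17}
(R \ P')' = {5, 6, 7, 9, 10, 11, 12, 13, 14, 16}
(R \ P')' ∪ Q = {5, 6, 7, 8, 9, 10, 11, 12, 13, 14, 16}
((R \ P')' ∪ Q)' = {4, 15, 17}
4 lies in both, so they are not disjoint.

No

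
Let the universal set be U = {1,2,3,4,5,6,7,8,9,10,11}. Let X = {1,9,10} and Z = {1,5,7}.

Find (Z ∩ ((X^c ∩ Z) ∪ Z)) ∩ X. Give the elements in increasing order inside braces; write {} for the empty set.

X^c = {2,3,4,5,6,7,8,11}
X^c ∩ Z = {5,7}
(X^c ∩ Z) ∪ Z = {1,5,7}
Z ∩ ((X^c ∩ Z) ∪ Z) = {1,5,7}
(Z ∩ ((X^c ∩ Z) ∪ Z)) ∩ X = {1}

{1}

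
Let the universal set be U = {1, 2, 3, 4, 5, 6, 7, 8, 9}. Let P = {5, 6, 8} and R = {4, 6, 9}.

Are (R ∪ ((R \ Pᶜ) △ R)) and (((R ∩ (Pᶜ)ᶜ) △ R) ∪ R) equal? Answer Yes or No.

Pᶜ = {1, 2, 3, 4, 7, 9}
R \ Pᶜ = {6}
(R \ Pᶜ) △ R = {4, 9}
R ∪ ((R \ Pᶜ) △ R) = {4, 6, 9}
(Pᶜ)ᶜ = {5, 6, 8}
R ∩ (Pᶜ)ᶜ = {6}
(R ∩ (Pᶜ)ᶜ) △ R = {4, 9}
((R ∩ (Pᶜ)ᶜ) △ R) ∪ R = {4, 6, 9}
Both equal {4, 6, 9}, so R ∪ ((R \ Pᶜ) △ R) = ((R ∩ (Pᶜ)ᶜ) △ R) ∪ R.

Yes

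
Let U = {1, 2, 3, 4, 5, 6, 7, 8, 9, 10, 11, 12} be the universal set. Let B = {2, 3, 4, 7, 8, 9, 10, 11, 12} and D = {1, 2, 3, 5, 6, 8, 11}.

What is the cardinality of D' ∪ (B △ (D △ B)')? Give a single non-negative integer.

D' = {4, 7, 9, 10, 12}
D △ B = {1, 4, 5, 6, 7, 9, 10, 12}
(D △ B)' = {2, 3, 8, 11}
B △ (D △ B)' = {4, 7, 9, 10, 12}
D' ∪ (B △ (D △ B)') = {4, 7, 9, 10, 12}
|D' ∪ (B △ (D △ B)')| = 5

5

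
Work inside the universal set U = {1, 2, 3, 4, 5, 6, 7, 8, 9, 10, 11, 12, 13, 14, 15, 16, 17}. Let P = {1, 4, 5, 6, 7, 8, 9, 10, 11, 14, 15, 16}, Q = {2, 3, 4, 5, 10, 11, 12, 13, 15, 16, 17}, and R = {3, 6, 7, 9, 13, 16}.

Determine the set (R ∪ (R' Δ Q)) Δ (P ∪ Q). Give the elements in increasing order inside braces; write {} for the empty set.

R' = {1, 2, 4, 5, 8, 10, 11, 12, 14, 15, 17}
R' Δ Q = {1, 3, 8, 13, 14, 16}
R ∪ (R' Δ Q) = {1, 3, 6, 7, 8, 9, 13, 14, 16}
P ∪ Q = {1, 2, 3, 4, 5, 6, 7, 8, 9, 10, 11, 12, 13, 14, 15, 16, 17}
(R ∪ (R' Δ Q)) Δ (P ∪ Q) = {2, 4, 5, 10, 11, 12, 15, 17}

{2, 4, 5, 10, 11, 12, 15, 17}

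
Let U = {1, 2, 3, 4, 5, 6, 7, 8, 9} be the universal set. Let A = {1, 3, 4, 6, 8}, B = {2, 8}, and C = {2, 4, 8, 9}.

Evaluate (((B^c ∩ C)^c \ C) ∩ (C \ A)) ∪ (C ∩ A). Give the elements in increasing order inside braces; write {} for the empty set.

{4, 8}

B^c = {1, 3, 4, 5, 6, 7, 9}
B^c ∩ C = {4, 9}
(B^c ∩ C)^c = {1, 2, 3, 5, 6, 7, 8}
(B^c ∩ C)^c \ C = {1, 3, 5, 6, 7}
C \ A = {2, 9}
((B^c ∩ C)^c \ C) ∩ (C \ A) = {}
C ∩ A = {4, 8}
(((B^c ∩ C)^c \ C) ∩ (C \ A)) ∪ (C ∩ A) = {4, 8}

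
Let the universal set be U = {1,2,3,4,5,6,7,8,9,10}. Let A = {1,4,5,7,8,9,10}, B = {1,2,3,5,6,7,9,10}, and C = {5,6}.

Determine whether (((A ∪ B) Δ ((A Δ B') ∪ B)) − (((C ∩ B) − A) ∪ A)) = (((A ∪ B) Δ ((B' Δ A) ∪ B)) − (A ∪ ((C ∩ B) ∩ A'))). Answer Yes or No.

Yes

A ∪ B = {1,2,3,4,5,6,7,8,9,10}
B' = {4,8}
A Δ B' = {1,5,7,9,10}
(A Δ B') ∪ B = {1,2,3,5,6,7,9,10}
(A ∪ B) Δ ((A Δ B') ∪ B) = {4,8}
C ∩ B = {5,6}
(C ∩ B) − A = {6}
((C ∩ B) − A) ∪ A = {1,4,5,6,7,8,9,10}
((A ∪ B) Δ ((A Δ B') ∪ B)) − (((C ∩ B) − A) ∪ A) = {}
B' Δ A = {1,5,7,9,10}
(B' Δ A) ∪ B = {1,2,3,5,6,7,9,10}
(A ∪ B) Δ ((B' Δ A) ∪ B) = {4,8}
A' = {2,3,6}
(C ∩ B) ∩ A' = {6}
A ∪ ((C ∩ B) ∩ A') = {1,4,5,6,7,8,9,10}
((A ∪ B) Δ ((B' Δ A) ∪ B)) − (A ∪ ((C ∩ B) ∩ A')) = {}
Both equal {}, so ((A ∪ B) Δ ((A Δ B') ∪ B)) − (((C ∩ B) − A) ∪ A) = ((A ∪ B) Δ ((B' Δ A) ∪ B)) − (A ∪ ((C ∩ B) ∩ A')).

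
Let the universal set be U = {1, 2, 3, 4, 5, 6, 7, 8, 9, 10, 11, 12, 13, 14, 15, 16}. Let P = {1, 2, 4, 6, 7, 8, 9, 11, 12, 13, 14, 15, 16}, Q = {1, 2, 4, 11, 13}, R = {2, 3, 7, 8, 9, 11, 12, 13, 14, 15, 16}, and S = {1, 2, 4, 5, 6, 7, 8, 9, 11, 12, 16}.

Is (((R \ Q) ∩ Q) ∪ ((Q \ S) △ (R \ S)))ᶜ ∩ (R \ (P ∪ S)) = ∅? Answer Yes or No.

Yes

R \ Q = {3, 7, 8, 9, 12, 14, 15, 16}
(R \ Q) ∩ Q = {}
Q \ S = {13}
R \ S = {3, 13, 14, 15}
(Q \ S) △ (R \ S) = {3, 14, 15}
((R \ Q) ∩ Q) ∪ ((Q \ S) △ (R \ S)) = {3, 14, 15}
(((R \ Q) ∩ Q) ∪ ((Q \ S) △ (R \ S)))ᶜ = {1, 2, 4, 5, 6, 7, 8, 9, 10, 11, 12, 13, 16}
P ∪ S = {1, 2, 4, 5, 6, 7, 8, 9, 11, 12, 13, 14, 15, 16}
R \ (P ∪ S) = {3}
{1, 2, 4, 5, 6, 7, 8, 9, 10, 11, 12, 13, 16} and {3} share no elements.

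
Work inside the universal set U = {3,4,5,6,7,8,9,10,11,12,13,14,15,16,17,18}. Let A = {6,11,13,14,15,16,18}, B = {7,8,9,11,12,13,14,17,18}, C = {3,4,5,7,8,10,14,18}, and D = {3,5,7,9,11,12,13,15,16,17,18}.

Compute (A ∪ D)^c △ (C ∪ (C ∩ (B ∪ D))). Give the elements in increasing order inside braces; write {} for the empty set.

A ∪ D = {3,5,6,7,9,11,12,13,14,15,16,17,18}
(A ∪ D)^c = {4,8,10}
B ∪ D = {3,5,7,8,9,11,12,13,14,15,16,17,18}
C ∩ (B ∪ D) = {3,5,7,8,14,18}
C ∪ (C ∩ (B ∪ D)) = {3,4,5,7,8,10,14,18}
(A ∪ D)^c △ (C ∪ (C ∩ (B ∪ D))) = {3,5,7,14,18}

{3,5,7,14,18}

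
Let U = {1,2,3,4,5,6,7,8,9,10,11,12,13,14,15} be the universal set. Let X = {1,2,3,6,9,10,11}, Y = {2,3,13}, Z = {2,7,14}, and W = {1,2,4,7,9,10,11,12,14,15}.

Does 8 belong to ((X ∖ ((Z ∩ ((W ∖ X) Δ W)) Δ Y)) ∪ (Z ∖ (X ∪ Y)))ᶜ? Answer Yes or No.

Yes

8 ∉ W and 8 ∉ X, so 8 ∉ W ∖ X
8 ∉ (W ∖ X) and 8 ∉ W, so 8 ∉ (W ∖ X) Δ W
8 ∉ Z and 8 ∉ ((W ∖ X) Δ W), so 8 ∉ Z ∩ ((W ∖ X) Δ W)
8 ∉ (Z ∩ ((W ∖ X) Δ W)) and 8 ∉ Y, so 8 ∉ (Z ∩ ((W ∖ X) Δ W)) Δ Y
8 ∉ X and 8 ∉ ((Z ∩ ((W ∖ X) Δ W)) Δ Y), so 8 ∉ X ∖ ((Z ∩ ((W ∖ X) Δ W)) Δ Y)
8 ∉ X and 8 ∉ Y, so 8 ∉ X ∪ Y
8 ∉ Z and 8 ∉ (X ∪ Y), so 8 ∉ Z ∖ (X ∪ Y)
8 ∉ (X ∖ ((Z ∩ ((W ∖ X) Δ W)) Δ Y)) and 8 ∉ (Z ∖ (X ∪ Y)), so 8 ∉ (X ∖ ((Z ∩ ((W ∖ X) Δ W)) Δ Y)) ∪ (Z ∖ (X ∪ Y))
8 ∈ ((X ∖ ((Z ∩ ((W ∖ X) Δ W)) Δ Y)) ∪ (Z ∖ (X ∪ Y)))ᶜ since 8 ∉ ((X ∖ ((Z ∩ ((W ∖ X) Δ W)) Δ Y)) ∪ (Z ∖ (X ∪ Y)))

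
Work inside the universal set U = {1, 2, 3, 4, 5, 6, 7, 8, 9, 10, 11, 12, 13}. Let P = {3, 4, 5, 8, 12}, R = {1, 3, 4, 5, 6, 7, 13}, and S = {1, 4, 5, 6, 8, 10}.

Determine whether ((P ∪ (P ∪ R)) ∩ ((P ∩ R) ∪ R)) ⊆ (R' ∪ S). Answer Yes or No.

No

P ∪ R = {1, 3, 4, 5, 6, 7, 8, 12, 13}
P ∪ (P ∪ R) = {1, 3, 4, 5, 6, 7, 8, 12, 13}
P ∩ R = {3, 4, 5}
(P ∩ R) ∪ R = {1, 3, 4, 5, 6, 7, 13}
(P ∪ (P ∪ R)) ∩ ((P ∩ R) ∪ R) = {1, 3, 4, 5, 6, 7, 13}
R' = {2, 8, 9, 10, 11, 12}
R' ∪ S = {1, 2, 4, 5, 6, 8, 9, 10, 11, 12}
3 ∈ (P ∪ (P ∪ R)) ∩ ((P ∩ R) ∪ R) but 3 ∉ R' ∪ S, so the inclusion fails.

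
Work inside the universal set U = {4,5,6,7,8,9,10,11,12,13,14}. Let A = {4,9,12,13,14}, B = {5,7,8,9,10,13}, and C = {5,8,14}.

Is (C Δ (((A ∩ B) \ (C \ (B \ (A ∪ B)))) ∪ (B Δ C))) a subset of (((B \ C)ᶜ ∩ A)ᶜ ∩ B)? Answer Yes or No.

Yes

A ∩ B = {9,13}
A ∪ B = {4,5,7,8,9,10,12,13,14}
B \ (A ∪ B) = {}
C \ (B \ (A ∪ B)) = {5,8,14}
(A ∩ B) \ (C \ (B \ (A ∪ B))) = {9,13}
B Δ C = {7,9,10,13,14}
((A ∩ B) \ (C \ (B \ (A ∪ B)))) ∪ (B Δ C) = {7,9,10,13,14}
C Δ (((A ∩ B) \ (C \ (B \ (A ∪ B)))) ∪ (B Δ C)) = {5,7,8,9,10,13}
B \ C = {7,9,10,13}
(B \ C)ᶜ = {4,5,6,8,11,12,14}
(B \ C)ᶜ ∩ A = {4,12,14}
((B \ C)ᶜ ∩ A)ᶜ = {5,6,7,8,9,10,11,13}
((B \ C)ᶜ ∩ A)ᶜ ∩ B = {5,7,8,9,10,13}
Every element of {5,7,8,9,10,13} is in {5,7,8,9,10,13}, so C Δ (((A ∩ B) \ (C \ (B \ (A ∪ B)))) ∪ (B Δ C)) ⊆ ((B \ C)ᶜ ∩ A)ᶜ ∩ B.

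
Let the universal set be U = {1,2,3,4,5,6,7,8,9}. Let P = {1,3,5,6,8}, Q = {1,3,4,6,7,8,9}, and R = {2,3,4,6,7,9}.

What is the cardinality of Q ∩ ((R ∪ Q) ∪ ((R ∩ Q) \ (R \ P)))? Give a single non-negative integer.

R ∪ Q = {1,2,3,4,6,7,8,9}
R ∩ Q = {3,4,6,7,9}
R \ P = {2,4,7,9}
(R ∩ Q) \ (R \ P) = {3,6}
(R ∪ Q) ∪ ((R ∩ Q) \ (R \ P)) = {1,2,3,4,6,7,8,9}
Q ∩ ((R ∪ Q) ∪ ((R ∩ Q) \ (R \ P))) = {1,3,4,6,7,8,9}
|Q ∩ ((R ∪ Q) ∪ ((R ∩ Q) \ (R \ P)))| = 7

7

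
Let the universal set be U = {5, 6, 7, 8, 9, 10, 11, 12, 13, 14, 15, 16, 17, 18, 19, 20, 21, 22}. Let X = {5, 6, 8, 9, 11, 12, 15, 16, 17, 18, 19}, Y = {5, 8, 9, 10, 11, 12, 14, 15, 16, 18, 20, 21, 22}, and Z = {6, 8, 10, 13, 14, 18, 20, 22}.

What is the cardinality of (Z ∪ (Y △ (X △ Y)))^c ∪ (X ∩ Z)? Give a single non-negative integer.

5

X △ Y = {6, 10, 14, 17, 19, 20, 21, 22}
Y △ (X △ Y) = {5, 6, 8, 9, 11, 12, 15, 16, 17, 18, 19}
Z ∪ (Y △ (X △ Y)) = {5, 6, 8, 9, 10, 11, 12, 13, 14, 15, 16, 17, 18, 19, 20, 22}
(Z ∪ (Y △ (X △ Y)))^c = {7, 21}
X ∩ Z = {6, 8, 18}
(Z ∪ (Y △ (X △ Y)))^c ∪ (X ∩ Z) = {6, 7, 8, 18, 21}
|(Z ∪ (Y △ (X △ Y)))^c ∪ (X ∩ Z)| = 5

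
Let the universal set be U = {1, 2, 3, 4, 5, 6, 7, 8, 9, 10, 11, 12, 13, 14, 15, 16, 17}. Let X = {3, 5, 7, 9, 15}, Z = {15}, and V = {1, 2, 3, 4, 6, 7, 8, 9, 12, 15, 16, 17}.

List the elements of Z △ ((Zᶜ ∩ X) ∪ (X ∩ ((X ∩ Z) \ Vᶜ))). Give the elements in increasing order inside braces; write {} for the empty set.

{3, 5, 7, 9}

Zᶜ = {1, 2, 3, 4, 5, 6, 7, 8, 9, 10, 11, 12, 13, 14, 16, 17}
Zᶜ ∩ X = {3, 5, 7, 9}
X ∩ Z = {15}
Vᶜ = {5, 10, 11, 13, 14}
(X ∩ Z) \ Vᶜ = {15}
X ∩ ((X ∩ Z) \ Vᶜ) = {15}
(Zᶜ ∩ X) ∪ (X ∩ ((X ∩ Z) \ Vᶜ)) = {3, 5, 7, 9, 15}
Z △ ((Zᶜ ∩ X) ∪ (X ∩ ((X ∩ Z) \ Vᶜ))) = {3, 5, 7, 9}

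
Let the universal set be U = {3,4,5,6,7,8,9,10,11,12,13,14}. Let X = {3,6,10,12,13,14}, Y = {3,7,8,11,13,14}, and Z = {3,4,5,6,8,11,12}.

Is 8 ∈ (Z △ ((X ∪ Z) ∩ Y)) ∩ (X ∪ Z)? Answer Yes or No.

No

8 ∉ X and 8 ∈ Z, so 8 ∈ X ∪ Z
8 ∈ (X ∪ Z) and 8 ∈ Y, so 8 ∈ (X ∪ Z) ∩ Y
8 ∈ Z and 8 ∈ ((X ∪ Z) ∩ Y), so 8 ∉ Z △ ((X ∪ Z) ∩ Y)
8 ∉ X and 8 ∈ Z, so 8 ∈ X ∪ Z
8 ∉ (Z △ ((X ∪ Z) ∩ Y)) and 8 ∈ (X ∪ Z), so 8 ∉ (Z △ ((X ∪ Z) ∩ Y)) ∩ (X ∪ Z)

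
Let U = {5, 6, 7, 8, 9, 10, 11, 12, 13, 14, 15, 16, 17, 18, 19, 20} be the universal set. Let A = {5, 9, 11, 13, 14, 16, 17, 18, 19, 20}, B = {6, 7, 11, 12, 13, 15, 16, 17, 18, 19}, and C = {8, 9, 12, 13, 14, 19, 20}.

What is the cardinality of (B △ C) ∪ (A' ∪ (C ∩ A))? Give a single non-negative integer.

15

B △ C = {6, 7, 8, 9, 11, 14, 15, 16, 17, 18, 20}
A' = {6, 7, 8, 10, 12, 15}
C ∩ A = {9, 13, 14, 19, 20}
A' ∪ (C ∩ A) = {6, 7, 8, 9, 10, 12, 13, 14, 15, 19, 20}
(B △ C) ∪ (A' ∪ (C ∩ A)) = {6, 7, 8, 9, 10, 11, 12, 13, 14, 15, 16, 17, 18, 19, 20}
|(B △ C) ∪ (A' ∪ (C ∩ A))| = 15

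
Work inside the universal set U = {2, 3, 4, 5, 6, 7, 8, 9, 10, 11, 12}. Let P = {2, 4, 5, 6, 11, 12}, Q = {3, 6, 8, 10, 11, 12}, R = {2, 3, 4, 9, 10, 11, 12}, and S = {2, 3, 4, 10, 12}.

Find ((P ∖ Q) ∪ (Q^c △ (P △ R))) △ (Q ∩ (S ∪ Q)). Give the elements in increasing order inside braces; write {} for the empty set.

P ∖ Q = {2, 4, 5}
Q^c = {2, 4, 5, 7, 9}
P △ R = {3, 5, 6, 9, 10}
Q^c △ (P △ R) = {2, 3, 4, 6, 7, 10}
(P ∖ Q) ∪ (Q^c △ (P △ R)) = {2, 3, 4, 5, 6, 7, 10}
S ∪ Q = {2, 3, 4, 6, 8, 10, 11, 12}
Q ∩ (S ∪ Q) = {3, 6, 8, 10, 11, 12}
((P ∖ Q) ∪ (Q^c △ (P △ R))) △ (Q ∩ (S ∪ Q)) = {2, 4, 5, 7, 8, 11, 12}

{2, 4, 5, 7, 8, 11, 12}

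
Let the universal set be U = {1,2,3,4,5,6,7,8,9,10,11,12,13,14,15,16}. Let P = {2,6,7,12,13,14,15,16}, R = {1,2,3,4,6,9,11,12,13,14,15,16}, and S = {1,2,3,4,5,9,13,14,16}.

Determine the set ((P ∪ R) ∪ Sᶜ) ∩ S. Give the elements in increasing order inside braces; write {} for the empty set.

P ∪ R = {1,2,3,4,6,7,9,11,12,13,14,15,16}
Sᶜ = {6,7,8,10,11,12,15}
(P ∪ R) ∪ Sᶜ = {1,2,3,4,6,7,8,9,10,11,12,13,14,15,16}
((P ∪ R) ∪ Sᶜ) ∩ S = {1,2,3,4,9,13,14,16}

{1,2,3,4,9,13,14,16}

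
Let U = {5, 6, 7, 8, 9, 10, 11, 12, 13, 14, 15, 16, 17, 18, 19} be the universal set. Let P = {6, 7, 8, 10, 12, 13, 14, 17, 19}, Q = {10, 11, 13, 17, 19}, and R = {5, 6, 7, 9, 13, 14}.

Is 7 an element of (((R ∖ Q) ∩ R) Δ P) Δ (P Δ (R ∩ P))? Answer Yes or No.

No

7 ∈ R and 7 ∉ Q, so 7 ∈ R ∖ Q
7 ∈ (R ∖ Q) and 7 ∈ R, so 7 ∈ (R ∖ Q) ∩ R
7 ∈ ((R ∖ Q) ∩ R) and 7 ∈ P, so 7 ∉ ((R ∖ Q) ∩ R) Δ P
7 ∈ R and 7 ∈ P, so 7 ∈ R ∩ P
7 ∈ P and 7 ∈ (R ∩ P), so 7 ∉ P Δ (R ∩ P)
7 ∉ (((R ∖ Q) ∩ R) Δ P) and 7 ∉ (P Δ (R ∩ P)), so 7 ∉ (((R ∖ Q) ∩ R) Δ P) Δ (P Δ (R ∩ P))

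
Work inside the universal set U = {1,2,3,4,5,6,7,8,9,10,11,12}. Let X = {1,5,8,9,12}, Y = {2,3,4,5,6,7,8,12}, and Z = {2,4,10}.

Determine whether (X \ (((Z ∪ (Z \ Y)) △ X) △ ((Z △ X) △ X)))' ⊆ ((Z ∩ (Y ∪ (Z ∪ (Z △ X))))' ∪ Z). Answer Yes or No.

Yes

Z \ Y = {10}
Z ∪ (Z \ Y) = {2,4,10}
(Z ∪ (Z \ Y)) △ X = {1,2,4,5,8,9,10,12}
Z △ X = {1,2,4,5,8,9,10,12}
(Z △ X) △ X = {2,4,10}
((Z ∪ (Z \ Y)) △ X) △ ((Z △ X) △ X) = {1,5,8,9,12}
X \ (((Z ∪ (Z \ Y)) △ X) △ ((Z △ X) △ X)) = {}
(X \ (((Z ∪ (Z \ Y)) △ X) △ ((Z △ X) △ X)))' = {1,2,3,4,5,6,7,8,9,10,11,12}
Z ∪ (Z △ X) = {1,2,4,5,8,9,10,12}
Y ∪ (Z ∪ (Z △ X)) = {1,2,3,4,5,6,7,8,9,10,12}
Z ∩ (Y ∪ (Z ∪ (Z △ X))) = {2,4,10}
(Z ∩ (Y ∪ (Z ∪ (Z △ X))))' = {1,3,5,6,7,8,9,11,12}
(Z ∩ (Y ∪ (Z ∪ (Z △ X))))' ∪ Z = {1,2,3,4,5,6,7,8,9,10,11,12}
Every element of {1,2,3,4,5,6,7,8,9,10,11,12} is in {1,2,3,4,5,6,7,8,9,10,11,12}, so (X \ (((Z ∪ (Z \ Y)) △ X) △ ((Z △ X) △ X)))' ⊆ (Z ∩ (Y ∪ (Z ∪ (Z △ X))))' ∪ Z.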